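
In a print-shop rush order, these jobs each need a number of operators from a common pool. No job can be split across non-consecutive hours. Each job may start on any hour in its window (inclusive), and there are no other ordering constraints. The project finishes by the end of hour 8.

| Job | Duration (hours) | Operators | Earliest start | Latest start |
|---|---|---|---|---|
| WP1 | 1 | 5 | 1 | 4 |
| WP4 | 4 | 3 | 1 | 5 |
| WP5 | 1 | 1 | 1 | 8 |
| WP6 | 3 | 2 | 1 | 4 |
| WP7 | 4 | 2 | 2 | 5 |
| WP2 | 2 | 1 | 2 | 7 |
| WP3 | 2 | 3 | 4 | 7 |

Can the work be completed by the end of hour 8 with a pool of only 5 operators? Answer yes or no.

The minimum achievable peak is 6; 5 < 6, so no feasible schedule stays within the cap.

no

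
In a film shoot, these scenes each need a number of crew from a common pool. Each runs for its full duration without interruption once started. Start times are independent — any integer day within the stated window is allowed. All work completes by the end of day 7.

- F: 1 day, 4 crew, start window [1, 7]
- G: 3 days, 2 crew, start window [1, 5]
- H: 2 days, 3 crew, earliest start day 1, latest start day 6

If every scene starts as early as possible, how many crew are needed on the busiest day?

Early-start schedule: F@1, G@1, H@1.
Load per day: day 1: 9, day 2: 5, day 3: 2, day 4: 0, day 5: 0, day 6: 0, day 7: 0.
Peak is 9.

9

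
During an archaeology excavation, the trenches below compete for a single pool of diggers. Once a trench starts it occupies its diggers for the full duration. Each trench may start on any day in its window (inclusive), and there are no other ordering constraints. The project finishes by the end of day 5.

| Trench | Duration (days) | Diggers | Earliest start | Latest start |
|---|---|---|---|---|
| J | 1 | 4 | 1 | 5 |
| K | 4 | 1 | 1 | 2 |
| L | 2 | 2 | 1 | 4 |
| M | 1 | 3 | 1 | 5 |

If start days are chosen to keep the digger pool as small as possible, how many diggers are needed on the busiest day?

4

Early-start (J@1, K@1, L@1, M@1) gives peak 10: d1:10  d2:3  d3:1  d4:1  d5:0.
Shift K→2, L→2, M→4.
Schedule J@1, K@2, L@2, M@4: d1:4  d2:3  d3:3  d4:4  d5:1 — peak 4.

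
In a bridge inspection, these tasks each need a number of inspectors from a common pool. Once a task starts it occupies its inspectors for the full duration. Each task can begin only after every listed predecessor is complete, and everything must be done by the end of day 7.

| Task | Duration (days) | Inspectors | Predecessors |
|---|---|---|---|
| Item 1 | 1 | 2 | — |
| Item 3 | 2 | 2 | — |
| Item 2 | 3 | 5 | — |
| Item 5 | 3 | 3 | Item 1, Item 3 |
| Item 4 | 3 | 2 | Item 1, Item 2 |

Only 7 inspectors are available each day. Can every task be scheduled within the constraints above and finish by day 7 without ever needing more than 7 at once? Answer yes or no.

yes

Schedule Item 1@1, Item 3@1, Item 2@2, Item 5@5, Item 4@5: d1:4  d2:7  d3:5  d4:5  d5:5  d6:5  d7:5 — peak 7 ≤ 7.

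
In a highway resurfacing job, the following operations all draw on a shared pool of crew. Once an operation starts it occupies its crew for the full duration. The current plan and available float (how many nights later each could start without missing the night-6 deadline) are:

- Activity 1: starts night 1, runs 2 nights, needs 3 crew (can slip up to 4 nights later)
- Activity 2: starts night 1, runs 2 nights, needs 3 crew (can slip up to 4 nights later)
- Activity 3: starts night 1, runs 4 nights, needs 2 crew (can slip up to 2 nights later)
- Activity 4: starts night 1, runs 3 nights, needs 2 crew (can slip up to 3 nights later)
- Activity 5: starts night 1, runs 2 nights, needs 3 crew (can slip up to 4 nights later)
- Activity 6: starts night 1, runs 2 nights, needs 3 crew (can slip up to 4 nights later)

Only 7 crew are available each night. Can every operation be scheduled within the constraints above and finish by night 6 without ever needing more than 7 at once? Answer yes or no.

yes

Schedule Activity 1@1, Activity 2@1, Activity 3@3, Activity 4@3, Activity 5@3, Activity 6@5: n1:6  n2:6  n3:7  n4:7  n5:7  n6:5 — peak 7 ≤ 7.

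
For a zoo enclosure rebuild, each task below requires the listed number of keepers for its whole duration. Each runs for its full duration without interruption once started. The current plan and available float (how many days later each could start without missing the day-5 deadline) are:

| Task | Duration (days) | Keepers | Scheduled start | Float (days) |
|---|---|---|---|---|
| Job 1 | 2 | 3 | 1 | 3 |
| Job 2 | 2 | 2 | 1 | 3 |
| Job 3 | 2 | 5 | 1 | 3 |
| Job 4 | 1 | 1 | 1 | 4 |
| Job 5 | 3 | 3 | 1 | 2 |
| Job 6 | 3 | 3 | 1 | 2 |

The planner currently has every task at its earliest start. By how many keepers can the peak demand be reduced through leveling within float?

Early-start peak: d1:17  d2:16  d3:6  d4:0  d5:0 ⇒ 17.
Leveled (Job 1@1, Job 2@1, Job 3@4, Job 4@3, Job 5@1, Job 6@3): d1:8  d2:8  d3:7  d4:8  d5:8 ⇒ 8.
Reduction 17 − 8 = 9.

9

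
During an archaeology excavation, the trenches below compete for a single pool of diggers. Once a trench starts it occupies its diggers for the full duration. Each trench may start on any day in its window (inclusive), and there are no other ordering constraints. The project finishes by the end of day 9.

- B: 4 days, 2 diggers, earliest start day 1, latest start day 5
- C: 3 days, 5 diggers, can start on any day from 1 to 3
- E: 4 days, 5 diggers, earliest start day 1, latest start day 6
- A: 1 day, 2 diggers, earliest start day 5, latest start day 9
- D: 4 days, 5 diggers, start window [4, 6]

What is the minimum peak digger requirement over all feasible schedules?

Early-start (B@1, C@1, E@1, A@5, D@4) gives peak 12: d1:12  d2:12  d3:12  d4:12  d5:7  d6:5  d7:5  d8:0  d9:0.
Shift E→4, D→6.
Schedule B@1, C@1, E@4, A@5, D@6: d1:7  d2:7  d3:7  d4:7  d5:7  d6:10  d7:10  d8:5  d9:5 — peak 10.

10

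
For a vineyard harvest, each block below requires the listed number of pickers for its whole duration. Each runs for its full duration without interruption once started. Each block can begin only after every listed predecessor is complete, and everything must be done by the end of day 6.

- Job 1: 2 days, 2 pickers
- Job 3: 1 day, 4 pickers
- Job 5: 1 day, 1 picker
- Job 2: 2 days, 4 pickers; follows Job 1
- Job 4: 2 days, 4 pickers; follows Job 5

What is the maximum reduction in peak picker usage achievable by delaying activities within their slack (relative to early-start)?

Early-start peak: d1:7  d2:6  d3:8  d4:4  d5:0  d6:0 ⇒ 8.
Leveled (Job 1@1, Job 3@1, Job 5@2, Job 2@3, Job 4@5): d1:6  d2:3  d3:4  d4:4  d5:4  d6:4 ⇒ 6.
Reduction 8 − 6 = 2.

2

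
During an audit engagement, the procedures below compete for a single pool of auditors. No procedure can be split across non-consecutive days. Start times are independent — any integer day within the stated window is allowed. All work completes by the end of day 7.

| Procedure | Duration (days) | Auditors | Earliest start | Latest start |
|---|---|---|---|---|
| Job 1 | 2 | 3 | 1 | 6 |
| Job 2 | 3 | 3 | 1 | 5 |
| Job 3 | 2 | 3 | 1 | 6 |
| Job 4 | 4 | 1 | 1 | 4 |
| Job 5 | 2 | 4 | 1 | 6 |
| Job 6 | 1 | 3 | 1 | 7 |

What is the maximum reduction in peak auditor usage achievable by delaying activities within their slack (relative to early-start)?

11

Early-start peak: d1:17  d2:14  d3:4  d4:1  d5:0  d6:0  d7:0 ⇒ 17.
Leveled (Job 1@1, Job 2@1, Job 3@3, Job 4@4, Job 5@5, Job 6@7): d1:6  d2:6  d3:6  d4:4  d5:5  d6:5  d7:4 ⇒ 6.
Reduction 17 − 6 = 11.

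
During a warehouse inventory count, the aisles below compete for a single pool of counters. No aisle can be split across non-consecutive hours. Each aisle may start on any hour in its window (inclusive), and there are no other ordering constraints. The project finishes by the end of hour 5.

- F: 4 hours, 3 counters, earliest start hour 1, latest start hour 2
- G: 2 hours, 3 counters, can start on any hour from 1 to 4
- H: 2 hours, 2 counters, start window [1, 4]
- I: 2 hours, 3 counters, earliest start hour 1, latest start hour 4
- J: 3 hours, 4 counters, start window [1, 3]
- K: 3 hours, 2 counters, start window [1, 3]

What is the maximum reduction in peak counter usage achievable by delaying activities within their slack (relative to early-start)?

Early-start peak: h1:17  h2:17  h3:9  h4:3  h5:0 ⇒ 17.
Leveled (F@1, G@1, H@1, I@4, J@3, K@1): h1:10  h2:10  h3:9  h4:10  h5:7 ⇒ 10.
Reduction 17 − 10 = 7.

7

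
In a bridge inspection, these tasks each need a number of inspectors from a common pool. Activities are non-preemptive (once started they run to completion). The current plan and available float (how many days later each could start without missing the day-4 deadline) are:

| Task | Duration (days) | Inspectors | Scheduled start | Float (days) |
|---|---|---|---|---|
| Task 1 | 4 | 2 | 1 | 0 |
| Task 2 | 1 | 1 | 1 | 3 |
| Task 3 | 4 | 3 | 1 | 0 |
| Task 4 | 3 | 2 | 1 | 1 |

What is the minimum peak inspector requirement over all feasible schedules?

7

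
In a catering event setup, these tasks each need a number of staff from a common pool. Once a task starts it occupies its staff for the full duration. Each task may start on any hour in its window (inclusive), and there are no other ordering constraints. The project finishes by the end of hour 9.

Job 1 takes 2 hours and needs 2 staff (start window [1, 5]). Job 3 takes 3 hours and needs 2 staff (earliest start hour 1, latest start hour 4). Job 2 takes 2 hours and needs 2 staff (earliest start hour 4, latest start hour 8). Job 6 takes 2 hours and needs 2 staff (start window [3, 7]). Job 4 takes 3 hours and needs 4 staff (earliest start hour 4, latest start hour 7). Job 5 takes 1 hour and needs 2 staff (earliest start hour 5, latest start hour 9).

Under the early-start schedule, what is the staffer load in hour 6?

4

At early start, hour 6 has: Job 4.
Demand: 4 = 4.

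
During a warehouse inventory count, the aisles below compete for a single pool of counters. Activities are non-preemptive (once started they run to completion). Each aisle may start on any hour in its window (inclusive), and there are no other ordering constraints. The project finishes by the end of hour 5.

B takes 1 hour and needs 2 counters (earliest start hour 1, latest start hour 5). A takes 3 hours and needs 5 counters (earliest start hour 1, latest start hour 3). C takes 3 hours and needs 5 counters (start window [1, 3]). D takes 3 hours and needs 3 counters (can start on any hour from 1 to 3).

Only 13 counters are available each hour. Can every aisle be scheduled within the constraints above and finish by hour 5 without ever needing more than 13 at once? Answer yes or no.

yes

Schedule B@1, A@1, C@1, D@2: h1:12  h2:13  h3:13  h4:3  h5:0 — peak 13 ≤ 13.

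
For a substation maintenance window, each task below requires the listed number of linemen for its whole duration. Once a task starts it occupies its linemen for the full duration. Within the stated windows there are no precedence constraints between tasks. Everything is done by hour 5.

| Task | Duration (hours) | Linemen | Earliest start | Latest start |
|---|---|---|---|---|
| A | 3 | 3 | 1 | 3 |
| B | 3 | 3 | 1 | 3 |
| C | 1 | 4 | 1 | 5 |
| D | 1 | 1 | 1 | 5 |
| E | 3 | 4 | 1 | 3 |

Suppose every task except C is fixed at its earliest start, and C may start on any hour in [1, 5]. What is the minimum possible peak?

C@1: h1:15  h2:10  h3:10  h4:0  h5:0 → peak 15
C@2: h1:11  h2:14  h3:10  h4:0  h5:0 → peak 14
C@3: h1:11  h2:10  h3:14  h4:0  h5:0 → peak 14
C@4: h1:11  h2:10  h3:10  h4:4  h5:0 → peak 11
C@5: h1:11  h2:10  h3:10  h4:0  h5:4 → peak 11
Best is C@4, peak 11.

11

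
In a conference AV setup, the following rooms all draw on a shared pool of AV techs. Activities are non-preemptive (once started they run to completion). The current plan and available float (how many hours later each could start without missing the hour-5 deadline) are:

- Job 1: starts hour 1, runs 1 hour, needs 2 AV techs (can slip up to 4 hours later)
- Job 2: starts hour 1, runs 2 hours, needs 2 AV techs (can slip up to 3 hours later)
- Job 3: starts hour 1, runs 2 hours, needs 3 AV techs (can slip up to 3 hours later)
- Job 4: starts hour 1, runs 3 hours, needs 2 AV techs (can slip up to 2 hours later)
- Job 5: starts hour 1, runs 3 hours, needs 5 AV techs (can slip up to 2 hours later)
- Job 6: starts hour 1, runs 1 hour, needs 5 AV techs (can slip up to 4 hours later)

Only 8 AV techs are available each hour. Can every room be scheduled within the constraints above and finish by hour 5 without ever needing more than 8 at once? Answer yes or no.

The minimum achievable peak is 9; 8 < 9, so no feasible schedule stays within the cap.

no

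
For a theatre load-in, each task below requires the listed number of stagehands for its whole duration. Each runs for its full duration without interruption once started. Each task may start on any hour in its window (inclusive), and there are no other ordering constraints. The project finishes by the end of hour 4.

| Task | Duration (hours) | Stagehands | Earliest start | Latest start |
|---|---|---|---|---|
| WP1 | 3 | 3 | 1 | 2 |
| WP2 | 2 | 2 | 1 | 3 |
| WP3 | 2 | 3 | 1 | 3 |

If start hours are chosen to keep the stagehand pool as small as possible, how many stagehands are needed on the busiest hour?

6

Early-start (WP1@1, WP2@1, WP3@1) gives peak 8: h1:8  h2:8  h3:3  h4:0.
Shift WP3→3.
Schedule WP1@1, WP2@1, WP3@3: h1:5  h2:5  h3:6  h4:3 — peak 6.
No arrangement of the 18 feasible schedules does better.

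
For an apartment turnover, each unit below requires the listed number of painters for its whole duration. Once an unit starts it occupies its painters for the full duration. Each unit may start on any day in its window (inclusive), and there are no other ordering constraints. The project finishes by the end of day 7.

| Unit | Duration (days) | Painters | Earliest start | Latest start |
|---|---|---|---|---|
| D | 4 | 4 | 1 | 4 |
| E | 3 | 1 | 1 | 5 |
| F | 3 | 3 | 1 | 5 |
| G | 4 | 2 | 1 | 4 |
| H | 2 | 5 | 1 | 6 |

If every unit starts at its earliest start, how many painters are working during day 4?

At early start, day 4 has: D, G.
Demand: 4 + 2 = 6.

6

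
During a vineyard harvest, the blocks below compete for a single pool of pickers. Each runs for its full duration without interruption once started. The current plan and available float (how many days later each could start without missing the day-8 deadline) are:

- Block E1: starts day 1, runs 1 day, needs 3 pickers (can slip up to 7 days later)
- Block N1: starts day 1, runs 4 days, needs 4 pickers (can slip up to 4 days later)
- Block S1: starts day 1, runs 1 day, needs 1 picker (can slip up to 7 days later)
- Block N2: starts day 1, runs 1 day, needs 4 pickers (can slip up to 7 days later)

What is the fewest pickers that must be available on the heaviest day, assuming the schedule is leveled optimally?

4

Early-start (Block E1@1, Block N1@1, Block S1@1, Block N2@1) gives peak 12: d1:12  d2:4  d3:4  d4:4  d5:0  d6:0  d7:0  d8:0.
Shift Block N1→2, Block N2→6.
Schedule Block E1@1, Block N1@2, Block S1@1, Block N2@6: d1:4  d2:4  d3:4  d4:4  d5:4  d6:4  d7:0  d8:0 — peak 4.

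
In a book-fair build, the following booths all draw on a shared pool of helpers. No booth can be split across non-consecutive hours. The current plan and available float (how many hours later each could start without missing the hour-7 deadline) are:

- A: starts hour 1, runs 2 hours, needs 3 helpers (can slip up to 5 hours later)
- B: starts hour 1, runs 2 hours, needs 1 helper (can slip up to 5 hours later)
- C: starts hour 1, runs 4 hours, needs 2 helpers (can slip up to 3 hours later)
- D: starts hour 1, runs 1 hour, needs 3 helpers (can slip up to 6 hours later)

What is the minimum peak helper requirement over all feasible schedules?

3

Early-start (A@1, B@1, C@1, D@1) gives peak 9: h1:9  h2:6  h3:2  h4:2  h5:0  h6:0  h7:0.
Shift B→3, C→3, D→7.
Schedule A@1, B@3, C@3, D@7: h1:3  h2:3  h3:3  h4:3  h5:2  h6:2  h7:3 — peak 3.
Total helper-hours = 19 over 7 hours ⇒ peak ≥ ⌈19/7⌉ = 3, so 3 is optimal.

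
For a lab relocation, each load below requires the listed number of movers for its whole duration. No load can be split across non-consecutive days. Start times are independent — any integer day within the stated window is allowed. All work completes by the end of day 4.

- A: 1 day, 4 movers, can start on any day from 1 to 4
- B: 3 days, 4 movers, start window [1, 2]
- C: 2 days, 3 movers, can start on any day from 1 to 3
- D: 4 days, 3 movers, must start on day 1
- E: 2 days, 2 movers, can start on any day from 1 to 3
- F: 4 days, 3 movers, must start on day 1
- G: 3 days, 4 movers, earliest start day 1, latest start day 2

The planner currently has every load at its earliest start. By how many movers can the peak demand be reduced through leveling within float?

6

Early-start peak: d1:23  d2:19  d3:14  d4:6 ⇒ 23.
Leveled (A@1, B@1, C@1, D@1, E@3, F@1, G@2): d1:17  d2:17  d3:16  d4:12 ⇒ 17.
Reduction 23 − 17 = 6.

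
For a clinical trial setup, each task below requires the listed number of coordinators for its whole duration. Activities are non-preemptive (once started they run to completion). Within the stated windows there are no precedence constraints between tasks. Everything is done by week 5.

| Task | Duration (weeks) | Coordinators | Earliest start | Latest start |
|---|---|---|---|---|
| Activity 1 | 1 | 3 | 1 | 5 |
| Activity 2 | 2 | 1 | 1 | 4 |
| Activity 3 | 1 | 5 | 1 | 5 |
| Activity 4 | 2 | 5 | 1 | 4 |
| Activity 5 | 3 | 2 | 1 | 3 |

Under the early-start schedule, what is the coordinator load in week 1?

16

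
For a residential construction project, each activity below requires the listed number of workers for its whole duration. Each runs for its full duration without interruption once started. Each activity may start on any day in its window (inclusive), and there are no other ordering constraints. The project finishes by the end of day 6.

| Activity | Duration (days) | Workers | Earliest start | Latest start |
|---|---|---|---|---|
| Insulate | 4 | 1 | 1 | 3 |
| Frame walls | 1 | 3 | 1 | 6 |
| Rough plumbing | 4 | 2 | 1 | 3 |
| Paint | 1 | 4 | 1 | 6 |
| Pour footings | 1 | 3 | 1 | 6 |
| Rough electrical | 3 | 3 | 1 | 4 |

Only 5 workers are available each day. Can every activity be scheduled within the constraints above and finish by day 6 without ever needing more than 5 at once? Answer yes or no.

no

Total worker-days = 31; over 6 days the average is 31/6 > 5, so some day must exceed 5.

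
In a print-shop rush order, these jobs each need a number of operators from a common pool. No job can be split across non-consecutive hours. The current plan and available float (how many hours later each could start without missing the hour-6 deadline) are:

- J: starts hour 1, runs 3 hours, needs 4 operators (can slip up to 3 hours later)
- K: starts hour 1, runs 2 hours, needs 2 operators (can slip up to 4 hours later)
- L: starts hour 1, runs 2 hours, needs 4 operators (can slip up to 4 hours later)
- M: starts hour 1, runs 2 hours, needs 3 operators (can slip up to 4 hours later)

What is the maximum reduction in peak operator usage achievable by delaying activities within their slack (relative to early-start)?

Early-start peak: h1:13  h2:13  h3:4  h4:0  h5:0  h6:0 ⇒ 13.
Leveled (J@1, K@1, L@4, M@3): h1:6  h2:6  h3:7  h4:7  h5:4  h6:0 ⇒ 7.
Reduction 13 − 7 = 6.

6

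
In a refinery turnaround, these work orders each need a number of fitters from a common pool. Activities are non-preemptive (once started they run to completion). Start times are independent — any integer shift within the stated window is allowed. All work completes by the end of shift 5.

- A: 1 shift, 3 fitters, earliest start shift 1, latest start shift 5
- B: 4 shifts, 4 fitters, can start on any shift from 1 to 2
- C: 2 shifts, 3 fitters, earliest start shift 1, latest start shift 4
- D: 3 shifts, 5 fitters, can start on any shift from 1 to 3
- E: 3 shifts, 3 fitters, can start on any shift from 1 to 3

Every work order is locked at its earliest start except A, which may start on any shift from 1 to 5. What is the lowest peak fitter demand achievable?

15

A@1: s1:18  s2:15  s3:12  s4:4  s5:0 → peak 18
A@2: s1:15  s2:18  s3:12  s4:4  s5:0 → peak 18
A@3: s1:15  s2:15  s3:15  s4:4  s5:0 → peak 15
A@4: s1:15  s2:15  s3:12  s4:7  s5:0 → peak 15
A@5: s1:15  s2:15  s3:12  s4:4  s5:3 → peak 15
Best is A@3, peak 15.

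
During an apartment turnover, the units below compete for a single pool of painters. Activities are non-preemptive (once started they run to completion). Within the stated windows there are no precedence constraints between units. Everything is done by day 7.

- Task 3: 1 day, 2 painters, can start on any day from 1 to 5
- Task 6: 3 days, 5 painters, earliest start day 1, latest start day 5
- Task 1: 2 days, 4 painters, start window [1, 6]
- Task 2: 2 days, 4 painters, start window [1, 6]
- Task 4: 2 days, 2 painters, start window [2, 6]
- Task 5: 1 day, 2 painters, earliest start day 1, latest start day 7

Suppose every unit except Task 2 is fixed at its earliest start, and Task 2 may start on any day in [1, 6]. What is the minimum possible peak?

13

Task 2@1: d1:17  d2:15  d3:7  d4:0  d5:0  d6:0  d7:0 → peak 17
Task 2@2: d1:13  d2:15  d3:11  d4:0  d5:0  d6:0  d7:0 → peak 15
Task 2@3: d1:13  d2:11  d3:11  d4:4  d5:0  d6:0  d7:0 → peak 13
Task 2@4: d1:13  d2:11  d3:7  d4:4  d5:4  d6:0  d7:0 → peak 13
Task 2@5: d1:13  d2:11  d3:7  d4:0  d5:4  d6:4  d7:0 → peak 13
Task 2@6: d1:13  d2:11  d3:7  d4:0  d5:0  d6:4  d7:4 → peak 13
Best is Task 2@3, peak 13.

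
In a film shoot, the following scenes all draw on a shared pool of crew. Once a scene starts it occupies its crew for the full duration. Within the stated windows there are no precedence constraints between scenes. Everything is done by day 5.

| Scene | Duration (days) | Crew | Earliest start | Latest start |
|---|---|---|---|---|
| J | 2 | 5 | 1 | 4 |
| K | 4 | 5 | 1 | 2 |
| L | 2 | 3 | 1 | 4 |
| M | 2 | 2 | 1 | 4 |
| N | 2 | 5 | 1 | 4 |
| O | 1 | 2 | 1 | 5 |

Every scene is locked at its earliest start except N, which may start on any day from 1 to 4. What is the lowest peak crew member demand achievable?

17

N@1: d1:22  d2:20  d3:5  d4:5  d5:0 → peak 22
N@2: d1:17  d2:20  d3:10  d4:5  d5:0 → peak 20
N@3: d1:17  d2:15  d3:10  d4:10  d5:0 → peak 17
N@4: d1:17  d2:15  d3:5  d4:10  d5:5 → peak 17
Best is N@3, peak 17.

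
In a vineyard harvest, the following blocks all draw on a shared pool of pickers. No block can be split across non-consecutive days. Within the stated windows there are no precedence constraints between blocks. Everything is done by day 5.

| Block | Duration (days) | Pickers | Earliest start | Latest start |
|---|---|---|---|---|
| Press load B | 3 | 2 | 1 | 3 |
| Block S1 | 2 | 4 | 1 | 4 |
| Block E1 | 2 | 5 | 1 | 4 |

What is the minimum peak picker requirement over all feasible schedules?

Early-start (Press load B@1, Block S1@1, Block E1@1) gives peak 11: d1:11  d2:11  d3:2  d4:0  d5:0.
Shift Block E1→4.
Schedule Press load B@1, Block S1@1, Block E1@4: d1:6  d2:6  d3:2  d4:5  d5:5 — peak 6.

6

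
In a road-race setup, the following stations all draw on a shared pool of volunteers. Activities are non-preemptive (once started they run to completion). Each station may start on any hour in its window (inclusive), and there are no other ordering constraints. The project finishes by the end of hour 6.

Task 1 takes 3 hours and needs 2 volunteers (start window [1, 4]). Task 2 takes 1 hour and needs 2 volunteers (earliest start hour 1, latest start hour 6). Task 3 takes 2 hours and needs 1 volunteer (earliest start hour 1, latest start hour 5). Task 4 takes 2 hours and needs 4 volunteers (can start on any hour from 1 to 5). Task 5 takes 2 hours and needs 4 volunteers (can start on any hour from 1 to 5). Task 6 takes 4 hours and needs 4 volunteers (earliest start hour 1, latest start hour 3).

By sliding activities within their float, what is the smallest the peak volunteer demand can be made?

8

Early-start (Task 1@1, Task 2@1, Task 3@1, Task 4@1, Task 5@1, Task 6@1) gives peak 17: h1:17  h2:15  h3:6  h4:4  h5:0  h6:0.
Shift Task 3→2, Task 5→4, Task 6→3.
Schedule Task 1@1, Task 2@1, Task 3@2, Task 4@1, Task 5@4, Task 6@3: h1:8  h2:7  h3:7  h4:8  h5:8  h6:4 — peak 8.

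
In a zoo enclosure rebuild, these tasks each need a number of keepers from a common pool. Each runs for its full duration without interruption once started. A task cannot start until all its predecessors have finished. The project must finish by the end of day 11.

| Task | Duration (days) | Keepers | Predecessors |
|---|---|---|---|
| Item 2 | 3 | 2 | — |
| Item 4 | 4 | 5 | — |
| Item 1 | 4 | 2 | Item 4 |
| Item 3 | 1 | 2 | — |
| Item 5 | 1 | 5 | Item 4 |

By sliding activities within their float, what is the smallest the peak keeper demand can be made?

5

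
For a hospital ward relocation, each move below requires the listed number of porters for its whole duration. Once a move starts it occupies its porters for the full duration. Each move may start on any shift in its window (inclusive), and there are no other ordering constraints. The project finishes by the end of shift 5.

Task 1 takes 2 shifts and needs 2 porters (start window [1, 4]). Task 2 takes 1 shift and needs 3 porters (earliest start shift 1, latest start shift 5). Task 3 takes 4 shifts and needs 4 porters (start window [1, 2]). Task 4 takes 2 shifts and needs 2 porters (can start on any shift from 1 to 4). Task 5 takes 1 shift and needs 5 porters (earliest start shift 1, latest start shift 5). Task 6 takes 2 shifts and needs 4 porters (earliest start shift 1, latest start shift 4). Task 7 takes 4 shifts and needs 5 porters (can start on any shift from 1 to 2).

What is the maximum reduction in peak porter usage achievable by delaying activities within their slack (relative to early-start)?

Early-start peak: s1:25  s2:17  s3:9  s4:9  s5:0 ⇒ 25.
Leveled (Task 1@1, Task 2@1, Task 3@1, Task 4@1, Task 5@5, Task 6@3, Task 7@2): s1:11  s2:13  s3:13  s4:13  s5:10 ⇒ 13.
Reduction 25 − 13 = 12.

12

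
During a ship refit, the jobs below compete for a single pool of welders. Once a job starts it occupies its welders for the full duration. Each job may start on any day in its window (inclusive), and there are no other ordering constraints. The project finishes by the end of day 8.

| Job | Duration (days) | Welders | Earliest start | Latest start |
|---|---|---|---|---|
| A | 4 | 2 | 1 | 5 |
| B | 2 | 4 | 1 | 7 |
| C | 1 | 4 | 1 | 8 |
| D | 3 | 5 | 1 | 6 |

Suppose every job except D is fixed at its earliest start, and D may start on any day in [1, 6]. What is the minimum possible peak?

D@1: d1:15  d2:11  d3:7  d4:2  d5:0  d6:0  d7:0  d8:0 → peak 15
D@2: d1:10  d2:11  d3:7  d4:7  d5:0  d6:0  d7:0  d8:0 → peak 11
D@3: d1:10  d2:6  d3:7  d4:7  d5:5  d6:0  d7:0  d8:0 → peak 10
D@4: d1:10  d2:6  d3:2  d4:7  d5:5  d6:5  d7:0  d8:0 → peak 10
D@5: d1:10  d2:6  d3:2  d4:2  d5:5  d6:5  d7:5  d8:0 → peak 10
D@6: d1:10  d2:6  d3:2  d4:2  d5:0  d6:5  d7:5  d8:5 → peak 10
Best is D@3, peak 10.

10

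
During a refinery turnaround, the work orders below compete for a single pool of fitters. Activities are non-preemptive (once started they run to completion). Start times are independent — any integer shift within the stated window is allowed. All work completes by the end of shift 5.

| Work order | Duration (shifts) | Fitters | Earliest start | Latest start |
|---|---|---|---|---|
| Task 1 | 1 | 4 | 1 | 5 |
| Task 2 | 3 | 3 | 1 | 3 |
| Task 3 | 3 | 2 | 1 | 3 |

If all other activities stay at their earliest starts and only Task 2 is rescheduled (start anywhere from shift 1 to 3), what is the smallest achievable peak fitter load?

6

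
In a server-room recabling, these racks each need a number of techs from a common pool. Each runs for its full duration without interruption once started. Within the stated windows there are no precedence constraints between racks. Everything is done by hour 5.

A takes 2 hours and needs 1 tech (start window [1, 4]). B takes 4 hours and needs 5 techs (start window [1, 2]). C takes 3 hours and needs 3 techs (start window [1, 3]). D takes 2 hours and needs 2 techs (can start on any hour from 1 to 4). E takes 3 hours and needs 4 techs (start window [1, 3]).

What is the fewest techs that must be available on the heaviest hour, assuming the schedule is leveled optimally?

12

Early-start (A@1, B@1, C@1, D@1, E@1) gives peak 15: h1:15  h2:15  h3:12  h4:5  h5:0.
Shift E→3.
Schedule A@1, B@1, C@1, D@1, E@3: h1:11  h2:11  h3:12  h4:9  h5:4 — peak 12.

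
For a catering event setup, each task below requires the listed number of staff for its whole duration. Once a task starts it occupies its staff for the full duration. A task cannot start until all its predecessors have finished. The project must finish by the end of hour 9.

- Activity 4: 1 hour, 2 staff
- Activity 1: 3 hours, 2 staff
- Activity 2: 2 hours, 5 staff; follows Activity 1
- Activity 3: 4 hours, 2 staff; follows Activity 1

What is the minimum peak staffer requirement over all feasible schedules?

5

Early-start (Activity 4@1, Activity 1@1, Activity 2@4, Activity 3@4) gives peak 7: h1:4  h2:2  h3:2  h4:7  h5:7  h6:2  h7:2  h8:0  h9:0.
Shift Activity 3→6.
Schedule Activity 4@1, Activity 1@1, Activity 2@4, Activity 3@6: h1:4  h2:2  h3:2  h4:5  h5:5  h6:2  h7:2  h8:2  h9:2 — peak 5.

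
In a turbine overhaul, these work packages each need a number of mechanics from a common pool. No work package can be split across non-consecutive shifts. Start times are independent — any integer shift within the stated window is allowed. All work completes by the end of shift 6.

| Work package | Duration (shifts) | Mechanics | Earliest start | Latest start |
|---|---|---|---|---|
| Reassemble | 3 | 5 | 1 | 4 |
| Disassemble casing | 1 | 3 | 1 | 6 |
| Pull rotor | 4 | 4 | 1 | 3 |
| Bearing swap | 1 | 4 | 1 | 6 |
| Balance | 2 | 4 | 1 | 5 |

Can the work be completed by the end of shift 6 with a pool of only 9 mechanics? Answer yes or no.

yes

Schedule Reassemble@1, Disassemble casing@1, Pull rotor@2, Bearing swap@4, Balance@5: s1:8  s2:9  s3:9  s4:8  s5:8  s6:4 — peak 9 ≤ 9.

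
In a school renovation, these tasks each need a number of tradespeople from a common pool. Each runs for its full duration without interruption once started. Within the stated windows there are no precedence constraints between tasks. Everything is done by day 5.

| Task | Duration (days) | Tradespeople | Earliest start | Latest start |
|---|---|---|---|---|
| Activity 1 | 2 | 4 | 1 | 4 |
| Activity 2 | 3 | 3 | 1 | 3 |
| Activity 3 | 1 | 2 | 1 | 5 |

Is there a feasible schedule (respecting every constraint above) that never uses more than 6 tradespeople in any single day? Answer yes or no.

yes

Schedule Activity 1@1, Activity 2@3, Activity 3@3: d1:4  d2:4  d3:5  d4:3  d5:3 — peak 5 ≤ 6.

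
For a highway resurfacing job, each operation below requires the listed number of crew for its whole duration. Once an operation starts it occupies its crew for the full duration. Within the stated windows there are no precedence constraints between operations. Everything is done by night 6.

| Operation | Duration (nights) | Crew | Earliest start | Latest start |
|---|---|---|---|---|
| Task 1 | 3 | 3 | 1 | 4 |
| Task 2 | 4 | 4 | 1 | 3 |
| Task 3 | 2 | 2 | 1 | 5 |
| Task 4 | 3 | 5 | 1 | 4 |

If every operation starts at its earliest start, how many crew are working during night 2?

14

At early start, night 2 has: Task 1, Task 2, Task 3, Task 4.
Demand: 3 + 4 + 2 + 5 = 14.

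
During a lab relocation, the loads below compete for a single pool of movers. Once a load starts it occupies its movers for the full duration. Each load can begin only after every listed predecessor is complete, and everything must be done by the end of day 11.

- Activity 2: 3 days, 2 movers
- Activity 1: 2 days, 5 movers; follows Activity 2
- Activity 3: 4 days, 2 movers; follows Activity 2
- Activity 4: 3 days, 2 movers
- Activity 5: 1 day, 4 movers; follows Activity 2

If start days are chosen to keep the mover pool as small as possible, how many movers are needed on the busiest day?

5

Early-start (Activity 2@1, Activity 1@4, Activity 3@4, Activity 4@1, Activity 5@4) gives peak 11: d1:4  d2:4  d3:4  d4:11  d5:7  d6:2  d7:2  d8:0  d9:0  d10:0  d11:0.
Shift Activity 3→6, Activity 5→10.
Schedule Activity 2@1, Activity 1@4, Activity 3@6, Activity 4@1, Activity 5@10: d1:4  d2:4  d3:4  d4:5  d5:5  d6:2  d7:2  d8:2  d9:2  d10:4  d11:0 — peak 5.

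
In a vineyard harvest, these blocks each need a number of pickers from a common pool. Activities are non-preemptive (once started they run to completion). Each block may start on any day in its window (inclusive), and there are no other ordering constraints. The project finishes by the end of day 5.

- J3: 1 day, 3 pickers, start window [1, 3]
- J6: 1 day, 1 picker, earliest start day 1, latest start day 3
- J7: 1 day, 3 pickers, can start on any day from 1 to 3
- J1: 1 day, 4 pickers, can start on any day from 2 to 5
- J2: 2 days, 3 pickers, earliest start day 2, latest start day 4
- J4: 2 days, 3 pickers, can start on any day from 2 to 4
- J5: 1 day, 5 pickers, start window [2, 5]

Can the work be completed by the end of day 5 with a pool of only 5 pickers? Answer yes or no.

Total picker-days = 28; over 5 days the average is 28/5 > 5, so some day must exceed 5.

no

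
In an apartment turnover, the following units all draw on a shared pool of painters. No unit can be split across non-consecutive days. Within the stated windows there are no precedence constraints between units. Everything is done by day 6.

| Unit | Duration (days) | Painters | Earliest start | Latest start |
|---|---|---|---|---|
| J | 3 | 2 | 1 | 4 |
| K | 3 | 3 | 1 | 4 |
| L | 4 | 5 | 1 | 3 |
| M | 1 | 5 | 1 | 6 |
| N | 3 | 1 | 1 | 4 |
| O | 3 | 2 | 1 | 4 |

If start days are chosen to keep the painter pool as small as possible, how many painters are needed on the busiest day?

Early-start (J@1, K@1, L@1, M@1, N@1, O@1) gives peak 18: d1:18  d2:13  d3:13  d4:5  d5:0  d6:0.
Shift K→4, M→5, N→4.
Schedule J@1, K@4, L@1, M@5, N@4, O@1: d1:9  d2:9  d3:9  d4:9  d5:9  d6:4 — peak 9.
Total painter-days = 49 over 6 days ⇒ peak ≥ ⌈49/6⌉ = 9, so 9 is optimal.

9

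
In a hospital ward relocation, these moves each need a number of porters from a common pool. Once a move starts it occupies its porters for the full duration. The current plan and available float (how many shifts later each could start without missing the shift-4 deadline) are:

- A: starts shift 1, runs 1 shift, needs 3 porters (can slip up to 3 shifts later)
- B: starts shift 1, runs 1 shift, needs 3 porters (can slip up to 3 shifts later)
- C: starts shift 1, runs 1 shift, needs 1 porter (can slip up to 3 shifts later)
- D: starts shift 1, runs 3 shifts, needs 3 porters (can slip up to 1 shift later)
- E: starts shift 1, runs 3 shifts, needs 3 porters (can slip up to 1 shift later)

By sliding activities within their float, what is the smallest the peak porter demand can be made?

Early-start (A@1, B@1, C@1, D@1, E@1) gives peak 13: s1:13  s2:6  s3:6  s4:0.
Shift D→2, E→2.
Schedule A@1, B@1, C@1, D@2, E@2: s1:7  s2:6  s3:6  s4:6 — peak 7.
Total porter-shifts = 25 over 4 shifts ⇒ peak ≥ ⌈25/4⌉ = 7, so 7 is optimal.

7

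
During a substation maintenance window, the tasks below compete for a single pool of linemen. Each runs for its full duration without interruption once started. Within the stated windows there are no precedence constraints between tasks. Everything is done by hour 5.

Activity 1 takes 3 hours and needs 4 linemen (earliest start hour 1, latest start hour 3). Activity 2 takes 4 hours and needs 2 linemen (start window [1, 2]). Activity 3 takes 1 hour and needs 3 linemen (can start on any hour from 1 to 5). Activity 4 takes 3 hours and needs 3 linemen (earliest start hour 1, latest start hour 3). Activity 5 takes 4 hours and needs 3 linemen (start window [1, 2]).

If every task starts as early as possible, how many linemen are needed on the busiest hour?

Early-start schedule: Activity 1@1, Activity 2@1, Activity 3@1, Activity 4@1, Activity 5@1.
Load per hour: hour 1: 15, hour 2: 12, hour 3: 12, hour 4: 5, hour 5: 0.
Peak is 15.

15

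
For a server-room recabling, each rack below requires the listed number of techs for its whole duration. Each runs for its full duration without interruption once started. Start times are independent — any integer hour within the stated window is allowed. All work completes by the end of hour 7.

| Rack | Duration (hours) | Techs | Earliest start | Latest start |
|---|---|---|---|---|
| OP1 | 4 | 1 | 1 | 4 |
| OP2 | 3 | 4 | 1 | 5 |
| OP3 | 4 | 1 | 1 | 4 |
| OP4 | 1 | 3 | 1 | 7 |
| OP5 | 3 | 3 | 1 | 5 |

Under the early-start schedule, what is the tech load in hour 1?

12

At early start, hour 1 has: OP1, OP2, OP3, OP4, OP5.
Demand: 1 + 4 + 1 + 3 + 3 = 12.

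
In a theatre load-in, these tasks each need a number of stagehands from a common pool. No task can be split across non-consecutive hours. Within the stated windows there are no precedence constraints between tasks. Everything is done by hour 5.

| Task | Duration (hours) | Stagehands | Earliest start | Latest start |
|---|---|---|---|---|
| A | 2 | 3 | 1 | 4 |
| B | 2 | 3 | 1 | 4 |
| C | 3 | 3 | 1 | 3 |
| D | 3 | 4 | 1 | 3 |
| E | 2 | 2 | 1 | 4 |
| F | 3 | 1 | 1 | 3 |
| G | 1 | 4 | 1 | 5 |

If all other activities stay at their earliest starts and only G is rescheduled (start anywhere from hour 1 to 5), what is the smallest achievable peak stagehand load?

G@1: h1:20  h2:16  h3:8  h4:0  h5:0 → peak 20
G@2: h1:16  h2:20  h3:8  h4:0  h5:0 → peak 20
G@3: h1:16  h2:16  h3:12  h4:0  h5:0 → peak 16
G@4: h1:16  h2:16  h3:8  h4:4  h5:0 → peak 16
G@5: h1:16  h2:16  h3:8  h4:0  h5:4 → peak 16
Best is G@3, peak 16.

16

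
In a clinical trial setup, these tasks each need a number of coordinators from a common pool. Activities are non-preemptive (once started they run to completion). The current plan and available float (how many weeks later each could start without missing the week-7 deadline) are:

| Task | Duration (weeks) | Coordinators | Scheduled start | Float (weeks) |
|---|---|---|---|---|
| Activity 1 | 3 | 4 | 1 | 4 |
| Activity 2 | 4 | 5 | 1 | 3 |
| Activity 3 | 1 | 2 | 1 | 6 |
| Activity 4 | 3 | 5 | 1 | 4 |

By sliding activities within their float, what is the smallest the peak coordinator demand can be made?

Early-start (Activity 1@1, Activity 2@1, Activity 3@1, Activity 4@1) gives peak 16: w1:16  w2:14  w3:14  w4:5  w5:0  w6:0  w7:0.
Shift Activity 3→4, Activity 4→5.
Schedule Activity 1@1, Activity 2@1, Activity 3@4, Activity 4@5: w1:9  w2:9  w3:9  w4:7  w5:5  w6:5  w7:5 — peak 9.

9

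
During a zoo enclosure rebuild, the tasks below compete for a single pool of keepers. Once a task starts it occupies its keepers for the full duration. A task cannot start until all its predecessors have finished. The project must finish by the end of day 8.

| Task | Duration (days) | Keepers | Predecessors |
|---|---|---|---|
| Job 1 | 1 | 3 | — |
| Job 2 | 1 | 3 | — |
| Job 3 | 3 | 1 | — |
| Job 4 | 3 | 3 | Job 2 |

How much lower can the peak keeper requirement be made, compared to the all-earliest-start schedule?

4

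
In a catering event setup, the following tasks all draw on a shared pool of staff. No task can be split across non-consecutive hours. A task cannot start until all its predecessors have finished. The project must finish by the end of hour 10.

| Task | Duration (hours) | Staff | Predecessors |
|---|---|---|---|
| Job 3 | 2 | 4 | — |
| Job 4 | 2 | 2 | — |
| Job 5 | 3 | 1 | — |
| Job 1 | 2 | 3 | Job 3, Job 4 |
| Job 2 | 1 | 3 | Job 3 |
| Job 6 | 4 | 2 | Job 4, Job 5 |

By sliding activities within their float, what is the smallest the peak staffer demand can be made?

5

Early-start (Job 3@1, Job 4@1, Job 5@1, Job 1@3, Job 2@3, Job 6@4) gives peak 7: h1:7  h2:7  h3:7  h4:5  h5:2  h6:2  h7:2  h8:0  h9:0  h10:0.
Shift Job 4→3, Job 1→5, Job 2→4, Job 6→5.
Schedule Job 3@1, Job 4@3, Job 5@1, Job 1@5, Job 2@4, Job 6@5: h1:5  h2:5  h3:3  h4:5  h5:5  h6:5  h7:2  h8:2  h9:0  h10:0 — peak 5.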